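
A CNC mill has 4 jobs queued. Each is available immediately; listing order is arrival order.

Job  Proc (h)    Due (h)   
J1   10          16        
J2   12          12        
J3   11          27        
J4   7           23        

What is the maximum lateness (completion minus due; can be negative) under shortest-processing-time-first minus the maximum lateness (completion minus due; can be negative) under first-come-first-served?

SPT (increasing processing time): J4 J1 J3 J2.
J4: 0→7, due 23, lateness -16
J1: 7→17, due 16, lateness 1
J3: 17→28, due 27, lateness 1
J2: 28→40, due 12, lateness 28
Maximum = 28.
FIFO (arrival order): J1 J2 J3 J4.
J1: 0→10, due 16, lateness -6
J2: 10→22, due 12, lateness 10
J3: 22→33, due 27, lateness 6
J4: 33→40, due 23, lateness 17
Maximum = 17.
Difference = 28 − 17 = 11.

11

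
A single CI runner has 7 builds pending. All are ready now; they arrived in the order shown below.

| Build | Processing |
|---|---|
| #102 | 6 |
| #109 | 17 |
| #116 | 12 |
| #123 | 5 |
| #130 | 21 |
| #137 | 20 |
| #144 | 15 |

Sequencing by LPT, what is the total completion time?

LPT (decreasing processing time): #130 #137 #109 #144 #116 #102 #123.
#130: 0→21
#137: 21→41
#109: 41→58
#144: 58→73
#116: 73→85
#102: 85→91
#123: 91→96
Sum = 21+41+58+73+85+91+96 = 465.

465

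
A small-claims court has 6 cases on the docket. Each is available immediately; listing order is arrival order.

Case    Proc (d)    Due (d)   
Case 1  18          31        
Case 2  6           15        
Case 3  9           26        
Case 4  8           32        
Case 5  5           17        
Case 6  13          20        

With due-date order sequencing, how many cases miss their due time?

EDD (increasing due date): Case 2 Case 5 Case 6 Case 3 Case 1 Case 4.
Case 2: 0→6, due 15, tardiness 0
Case 5: 6→11, due 17, tardiness 0
Case 6: 11→24, due 20, tardiness 4
Case 3: 24→33, due 26, tardiness 7
Case 1: 33→51, due 31, tardiness 20
Case 4: 51→59, due 32, tardiness 27
Late cases: 4.

4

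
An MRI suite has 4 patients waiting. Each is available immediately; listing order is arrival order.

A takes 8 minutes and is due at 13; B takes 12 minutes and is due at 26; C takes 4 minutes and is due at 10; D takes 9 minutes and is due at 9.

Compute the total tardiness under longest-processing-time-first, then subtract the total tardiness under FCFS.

LPT (decreasing processing time): B D A C.
B: 0→12, due 26, tardiness 0
D: 12→21, due 9, tardiness 12
A: 21→29, due 13, tardiness 16
C: 29→33, due 10, tardiness 23
Sum = 0+12+16+23 = 51.
FIFO (arrival order): A B C D.
A: 0→8, due 13, tardiness 0
B: 8→20, due 26, tardiness 0
C: 20→24, due 10, tardiness 14
D: 24→33, due 9, tardiness 24
Sum = 0+0+14+24 = 38.
Difference = 51 − 38 = 13.

13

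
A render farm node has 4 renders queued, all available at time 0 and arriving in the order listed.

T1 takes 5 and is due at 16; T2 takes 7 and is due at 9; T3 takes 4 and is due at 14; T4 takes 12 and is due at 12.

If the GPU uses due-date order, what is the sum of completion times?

EDD (increasing due date): T2 T4 T3 T1.
T2: 0→7
T4: 7→19
T3: 19→23
T1: 23→28
Sum = 7+19+23+28 = 77.

77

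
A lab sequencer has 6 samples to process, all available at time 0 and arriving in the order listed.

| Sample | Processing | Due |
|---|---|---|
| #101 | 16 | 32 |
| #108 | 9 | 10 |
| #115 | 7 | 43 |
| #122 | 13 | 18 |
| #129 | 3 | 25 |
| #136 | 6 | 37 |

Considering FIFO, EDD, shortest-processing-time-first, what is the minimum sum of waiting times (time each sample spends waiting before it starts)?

FIFO (arrival order): #101 #108 #115 #122 #129 #136.
#101: waits 0, runs 0→16
#108: waits 16, runs 16→25
#115: waits 25, runs 25→32
#122: waits 32, runs 32→45
#129: waits 45, runs 45→48
#136: waits 48, runs 48→54
Sum = 0+16+25+32+45+48 = 166.
EDD (increasing due date): #108 #122 #129 #101 #136 #115.
#108: waits 0, runs 0→9
#122: waits 9, runs 9→22
#129: waits 22, runs 22→25
#101: waits 25, runs 25→41
#136: waits 41, runs 41→47
#115: waits 47, runs 47→54
Sum = 0+9+22+25+41+47 = 144.
SPT (increasing processing time): #129 #136 #115 #108 #122 #101.
#129: waits 0, runs 0→3
#136: waits 3, runs 3→9
#115: waits 9, runs 9→16
#108: waits 16, runs 16→25
#122: waits 25, runs 25→38
#101: waits 38, runs 38→54
Sum = 0+3+9+16+25+38 = 91.
FIFO 166, EDD 144, SPT 91 → minimum 91.

91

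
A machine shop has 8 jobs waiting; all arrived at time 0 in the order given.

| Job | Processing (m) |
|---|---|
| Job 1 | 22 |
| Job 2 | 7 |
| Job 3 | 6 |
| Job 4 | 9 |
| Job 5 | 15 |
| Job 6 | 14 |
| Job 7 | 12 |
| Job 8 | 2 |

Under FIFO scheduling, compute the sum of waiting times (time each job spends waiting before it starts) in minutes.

347

FIFO (arrival order): Job 1 Job 2 Job 3 Job 4 Job 5 Job 6 Job 7 Job 8.
Job 1: waits 0, runs 0→22
Job 2: waits 22, runs 22→29
Job 3: waits 29, runs 29→35
Job 4: waits 35, runs 35→44
Job 5: waits 44, runs 44→59
Job 6: waits 59, runs 59→73
Job 7: waits 73, runs 73→85
Job 8: waits 85, runs 85→87
Sum = 0+22+29+35+44+59+73+85 = 347.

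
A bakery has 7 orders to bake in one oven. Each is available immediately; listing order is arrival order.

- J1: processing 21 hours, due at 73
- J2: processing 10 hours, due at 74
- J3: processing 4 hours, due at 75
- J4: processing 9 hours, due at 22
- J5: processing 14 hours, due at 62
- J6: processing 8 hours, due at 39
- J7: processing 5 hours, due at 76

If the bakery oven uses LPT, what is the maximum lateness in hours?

LPT (decreasing processing time): J1 J5 J2 J4 J6 J7 J3.
J1: 0→21, due 73, lateness -52
J5: 21→35, due 62, lateness -27
J2: 35→45, due 74, lateness -29
J4: 45→54, due 22, lateness 32
J6: 54→62, due 39, lateness 23
J7: 62→67, due 76, lateness -9
J3: 67→71, due 75, lateness -4
Maximum = 32.

32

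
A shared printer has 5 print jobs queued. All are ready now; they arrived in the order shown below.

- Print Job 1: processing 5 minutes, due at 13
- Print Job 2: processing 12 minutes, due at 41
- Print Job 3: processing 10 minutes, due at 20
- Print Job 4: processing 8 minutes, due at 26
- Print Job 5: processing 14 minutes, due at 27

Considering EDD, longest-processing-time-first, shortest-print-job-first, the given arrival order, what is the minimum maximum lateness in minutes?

10

EDD (increasing due date): Print Job 1 Print Job 3 Print Job 4 Print Job 5 Print Job 2.
Print Job 1: 0→5, due 13, lateness -8
Print Job 3: 5→15, due 20, lateness -5
Print Job 4: 15→23, due 26, lateness -3
Print Job 5: 23→37, due 27, lateness 10
Print Job 2: 37→49, due 41, lateness 8
Maximum = 10.
LPT (decreasing processing time): Print Job 5 Print Job 2 Print Job 3 Print Job 4 Print Job 1.
Print Job 5: 0→14, due 27, lateness -13
Print Job 2: 14→26, due 41, lateness -15
Print Job 3: 26→36, due 20, lateness 16
Print Job 4: 36→44, due 26, lateness 18
Print Job 1: 44→49, due 13, lateness 36
Maximum = 36.
SPT (increasing processing time): Print Job 1 Print Job 4 Print Job 3 Print Job 2 Print Job 5.
Print Job 1: 0→5, due 13, lateness -8
Print Job 4: 5→13, due 26, lateness -13
Print Job 3: 13→23, due 20, lateness 3
Print Job 2: 23→35, due 41, lateness -6
Print Job 5: 35→49, due 27, lateness 22
Maximum = 22.
FIFO (arrival order): Print Job 1 Print Job 2 Print Job 3 Print Job 4 Print Job 5.
Print Job 1: 0→5, due 13, lateness -8
Print Job 2: 5→17, due 41, lateness -24
Print Job 3: 17→27, due 20, lateness 7
Print Job 4: 27→35, due 26, lateness 9
Print Job 5: 35→49, due 27, lateness 22
Maximum = 22.
EDD 10, LPT 36, SPT 22, FIFO 22 → minimum 10.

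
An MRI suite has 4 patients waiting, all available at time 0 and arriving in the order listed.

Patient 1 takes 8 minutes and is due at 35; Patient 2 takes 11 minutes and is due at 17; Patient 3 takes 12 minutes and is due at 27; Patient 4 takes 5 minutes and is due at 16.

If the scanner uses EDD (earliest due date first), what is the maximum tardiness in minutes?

EDD (increasing due date): Patient 4 Patient 2 Patient 3 Patient 1.
Patient 4: 0→5, due 16, tardiness 0
Patient 2: 5→16, due 17, tardiness 0
Patient 3: 16→28, due 27, tardiness 1
Patient 1: 28→36, due 35, tardiness 1
Maximum = 1.

1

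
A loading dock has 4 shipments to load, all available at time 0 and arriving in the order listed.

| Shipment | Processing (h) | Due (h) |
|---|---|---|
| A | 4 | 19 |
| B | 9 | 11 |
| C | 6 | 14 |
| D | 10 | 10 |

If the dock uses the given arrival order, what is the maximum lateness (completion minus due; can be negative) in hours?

19

FIFO (arrival order): A B C D.
A: 0→4, due 19, lateness -15
B: 4→13, due 11, lateness 2
C: 13→19, due 14, lateness 5
D: 19→29, due 10, lateness 19
Maximum = 19.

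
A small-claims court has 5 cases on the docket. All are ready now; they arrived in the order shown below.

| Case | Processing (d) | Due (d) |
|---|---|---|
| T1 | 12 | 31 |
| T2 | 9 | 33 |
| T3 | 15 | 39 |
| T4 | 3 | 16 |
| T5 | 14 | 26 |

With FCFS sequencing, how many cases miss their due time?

FIFO (arrival order): T1 T2 T3 T4 T5.
T1: 0→12, due 31, tardiness 0
T2: 12→21, due 33, tardiness 0
T3: 21→36, due 39, tardiness 0
T4: 36→39, due 16, tardiness 23
T5: 39→53, due 26, tardiness 27
Late cases: 2.

2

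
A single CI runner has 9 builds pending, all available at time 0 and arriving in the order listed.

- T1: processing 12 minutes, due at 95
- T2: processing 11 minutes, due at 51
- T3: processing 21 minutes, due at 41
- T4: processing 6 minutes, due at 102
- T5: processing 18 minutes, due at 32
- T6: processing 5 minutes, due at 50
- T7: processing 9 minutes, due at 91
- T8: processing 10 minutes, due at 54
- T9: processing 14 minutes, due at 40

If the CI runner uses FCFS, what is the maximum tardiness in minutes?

FIFO (arrival order): T1 T2 T3 T4 T5 T6 T7 T8 T9.
T1: 0→12, due 95, tardiness 0
T2: 12→23, due 51, tardiness 0
T3: 23→44, due 41, tardiness 3
T4: 44→50, due 102, tardiness 0
T5: 50→68, due 32, tardiness 36
T6: 68→73, due 50, tardiness 23
T7: 73→82, due 91, tardiness 0
T8: 82→92, due 54, tardiness 38
T9: 92→106, due 40, tardiness 66
Maximum = 66.

66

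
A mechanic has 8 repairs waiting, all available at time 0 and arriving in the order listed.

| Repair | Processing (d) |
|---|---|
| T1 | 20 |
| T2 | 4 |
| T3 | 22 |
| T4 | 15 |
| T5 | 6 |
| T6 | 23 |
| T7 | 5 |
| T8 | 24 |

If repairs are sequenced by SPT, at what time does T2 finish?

SPT (increasing processing time): T2 T7 T5 T4 T1 T3 T6 T8.
T2: 0→4

4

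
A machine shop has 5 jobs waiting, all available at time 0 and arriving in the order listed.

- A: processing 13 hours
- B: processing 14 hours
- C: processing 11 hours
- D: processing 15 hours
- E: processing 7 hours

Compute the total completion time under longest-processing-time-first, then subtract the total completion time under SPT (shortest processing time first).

38

LPT (decreasing processing time): D B A C E.
D: 0→15
B: 15→29
A: 29→42
C: 42→53
E: 53→60
Sum = 15+29+42+53+60 = 199.
SPT (increasing processing time): E C A B D.
E: 0→7
C: 7→18
A: 18→31
B: 31→45
D: 45→60
Sum = 7+18+31+45+60 = 161.
Difference = 199 − 161 = 38.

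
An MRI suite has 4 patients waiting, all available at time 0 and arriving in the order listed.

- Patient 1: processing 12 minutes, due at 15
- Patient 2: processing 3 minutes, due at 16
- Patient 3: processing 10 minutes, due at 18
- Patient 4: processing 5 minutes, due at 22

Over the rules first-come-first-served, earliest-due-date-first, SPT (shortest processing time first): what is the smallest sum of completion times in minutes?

59

FIFO (arrival order): Patient 1 Patient 2 Patient 3 Patient 4.
Patient 1: 0→12
Patient 2: 12→15
Patient 3: 15→25
Patient 4: 25→30
Sum = 12+15+25+30 = 82.
EDD (increasing due date): Patient 1 Patient 2 Patient 3 Patient 4.
Patient 1: 0→12
Patient 2: 12→15
Patient 3: 15→25
Patient 4: 25→30
Sum = 12+15+25+30 = 82.
SPT (increasing processing time): Patient 2 Patient 4 Patient 3 Patient 1.
Patient 2: 0→3
Patient 4: 3→8
Patient 3: 8→18
Patient 1: 18→30
Sum = 3+8+18+30 = 59.
FIFO 82, EDD 82, SPT 59 → minimum 59.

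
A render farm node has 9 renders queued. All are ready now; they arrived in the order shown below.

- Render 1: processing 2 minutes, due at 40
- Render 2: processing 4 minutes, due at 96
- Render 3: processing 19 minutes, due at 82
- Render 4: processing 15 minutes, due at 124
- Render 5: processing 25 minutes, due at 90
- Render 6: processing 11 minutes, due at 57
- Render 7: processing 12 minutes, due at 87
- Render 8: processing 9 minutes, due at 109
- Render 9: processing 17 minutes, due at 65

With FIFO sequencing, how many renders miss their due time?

3

FIFO (arrival order): Render 1 Render 2 Render 3 Render 4 Render 5 Render 6 Render 7 Render 8 Render 9.
Render 1: 0→2, due 40, tardiness 0
Render 2: 2→6, due 96, tardiness 0
Render 3: 6→25, due 82, tardiness 0
Render 4: 25→40, due 124, tardiness 0
Render 5: 40→65, due 90, tardiness 0
Render 6: 65→76, due 57, tardiness 19
Render 7: 76→88, due 87, tardiness 1
Render 8: 88→97, due 109, tardiness 0
Render 9: 97→114, due 65, tardiness 49
Late renders: 3.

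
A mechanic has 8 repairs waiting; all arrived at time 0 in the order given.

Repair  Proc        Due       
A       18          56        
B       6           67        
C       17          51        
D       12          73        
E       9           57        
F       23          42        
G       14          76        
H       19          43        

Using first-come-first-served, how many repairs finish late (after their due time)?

4

FIFO (arrival order): A B C D E F G H.
A: 0→18, due 56, tardiness 0
B: 18→24, due 67, tardiness 0
C: 24→41, due 51, tardiness 0
D: 41→53, due 73, tardiness 0
E: 53→62, due 57, tardiness 5
F: 62→85, due 42, tardiness 43
G: 85→99, due 76, tardiness 23
H: 99→118, due 43, tardiness 75
Late repairs: 4.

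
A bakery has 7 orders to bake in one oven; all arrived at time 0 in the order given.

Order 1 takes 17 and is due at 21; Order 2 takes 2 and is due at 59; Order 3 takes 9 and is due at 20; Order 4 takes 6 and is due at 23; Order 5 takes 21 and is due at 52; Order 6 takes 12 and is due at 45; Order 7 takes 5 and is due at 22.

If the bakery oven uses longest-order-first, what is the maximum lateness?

48

LPT (decreasing processing time): Order 5 Order 1 Order 6 Order 3 Order 4 Order 7 Order 2.
Order 5: 0→21, due 52, lateness -31
Order 1: 21→38, due 21, lateness 17
Order 6: 38→50, due 45, lateness 5
Order 3: 50→59, due 20, lateness 39
Order 4: 59→65, due 23, lateness 42
Order 7: 65→70, due 22, lateness 48
Order 2: 70→72, due 59, lateness 13
Maximum = 48.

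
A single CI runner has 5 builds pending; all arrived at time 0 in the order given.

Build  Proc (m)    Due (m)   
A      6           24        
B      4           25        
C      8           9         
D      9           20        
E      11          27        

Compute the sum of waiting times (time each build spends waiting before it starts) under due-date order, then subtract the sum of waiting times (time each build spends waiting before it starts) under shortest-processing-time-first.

16

EDD (increasing due date): C D A B E.
C: waits 0, runs 0→8
D: waits 8, runs 8→17
A: waits 17, runs 17→23
B: waits 23, runs 23→27
E: waits 27, runs 27→38
Sum = 0+8+17+23+27 = 75.
SPT (increasing processing time): B A C D E.
B: waits 0, runs 0→4
A: waits 4, runs 4→10
C: waits 10, runs 10→18
D: waits 18, runs 18→27
E: waits 27, runs 27→38
Sum = 0+4+10+18+27 = 59.
Difference = 75 − 59 = 16.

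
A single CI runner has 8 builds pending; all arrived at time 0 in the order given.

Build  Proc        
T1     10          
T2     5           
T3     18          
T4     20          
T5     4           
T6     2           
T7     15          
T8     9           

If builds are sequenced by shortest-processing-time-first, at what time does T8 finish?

20

SPT (increasing processing time): T6 T5 T2 T8 T1 T7 T3 T4.
T6: 0→2
T5: 2→6
T2: 6→11
T8: 11→20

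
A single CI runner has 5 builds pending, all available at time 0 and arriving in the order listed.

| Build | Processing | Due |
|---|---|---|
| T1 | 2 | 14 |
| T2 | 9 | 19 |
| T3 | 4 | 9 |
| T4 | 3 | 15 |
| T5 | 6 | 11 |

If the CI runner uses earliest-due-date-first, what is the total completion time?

EDD (increasing due date): T3 T5 T1 T4 T2.
T3: 0→4
T5: 4→10
T1: 10→12
T4: 12→15
T2: 15→24
Sum = 4+10+12+15+24 = 65.

65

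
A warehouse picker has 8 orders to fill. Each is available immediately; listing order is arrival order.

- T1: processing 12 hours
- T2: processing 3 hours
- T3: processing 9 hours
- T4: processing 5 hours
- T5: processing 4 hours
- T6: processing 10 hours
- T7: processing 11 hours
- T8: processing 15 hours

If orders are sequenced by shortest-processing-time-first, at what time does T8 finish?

SPT (increasing processing time): T2 T5 T4 T3 T6 T7 T1 T8.
T2: 0→3
T5: 3→7
T4: 7→12
T3: 12→21
T6: 21→31
T7: 31→42
T1: 42→54
T8: 54→69

69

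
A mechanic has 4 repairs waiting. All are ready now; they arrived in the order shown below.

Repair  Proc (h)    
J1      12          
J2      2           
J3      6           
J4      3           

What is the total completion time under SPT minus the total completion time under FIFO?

-28

SPT (increasing processing time): J2 J4 J3 J1.
J2: 0→2
J4: 2→5
J3: 5→11
J1: 11→23
Sum = 2+5+11+23 = 41.
FIFO (arrival order): J1 J2 J3 J4.
J1: 0→12
J2: 12→14
J3: 14→20
J4: 20→23
Sum = 12+14+20+23 = 69.
Difference = 41 − 69 = -28.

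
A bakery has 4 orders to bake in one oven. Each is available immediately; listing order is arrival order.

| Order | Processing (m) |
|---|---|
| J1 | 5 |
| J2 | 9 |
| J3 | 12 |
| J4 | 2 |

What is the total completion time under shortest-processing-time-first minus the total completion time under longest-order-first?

SPT (increasing processing time): J4 J1 J2 J3.
J4: 0→2
J1: 2→7
J2: 7→16
J3: 16→28
Sum = 2+7+16+28 = 53.
LPT (decreasing processing time): J3 J2 J1 J4.
J3: 0→12
J2: 12→21
J1: 21→26
J4: 26→28
Sum = 12+21+26+28 = 87.
Difference = 53 − 87 = -34.

-34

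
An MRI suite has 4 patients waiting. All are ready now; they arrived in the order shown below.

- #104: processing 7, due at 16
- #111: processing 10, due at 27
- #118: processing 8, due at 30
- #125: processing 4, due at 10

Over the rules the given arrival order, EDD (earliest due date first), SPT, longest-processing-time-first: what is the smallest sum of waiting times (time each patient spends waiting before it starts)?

FIFO (arrival order): #104 #111 #118 #125.
#104: waits 0, runs 0→7
#111: waits 7, runs 7→17
#118: waits 17, runs 17→25
#125: waits 25, runs 25→29
Sum = 0+7+17+25 = 49.
EDD (increasing due date): #125 #104 #111 #118.
#125: waits 0, runs 0→4
#104: waits 4, runs 4→11
#111: waits 11, runs 11→21
#118: waits 21, runs 21→29
Sum = 0+4+11+21 = 36.
SPT (increasing processing time): #125 #104 #118 #111.
#125: waits 0, runs 0→4
#104: waits 4, runs 4→11
#118: waits 11, runs 11→19
#111: waits 19, runs 19→29
Sum = 0+4+11+19 = 34.
LPT (decreasing processing time): #111 #118 #104 #125.
#111: waits 0, runs 0→10
#118: waits 10, runs 10→18
#104: waits 18, runs 18→25
#125: waits 25, runs 25→29
Sum = 0+10+18+25 = 53.
FIFO 49, EDD 36, SPT 34, LPT 53 → minimum 34.

34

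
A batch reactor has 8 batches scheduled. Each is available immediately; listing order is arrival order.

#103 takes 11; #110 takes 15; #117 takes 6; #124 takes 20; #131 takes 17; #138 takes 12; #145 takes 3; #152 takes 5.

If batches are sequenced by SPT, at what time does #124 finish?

SPT (increasing processing time): #145 #152 #117 #103 #138 #110 #131 #124.
#145: 0→3
#152: 3→8
#117: 8→14
#103: 14→25
#138: 25→37
#110: 37→52
#131: 52→69
#124: 69→89

89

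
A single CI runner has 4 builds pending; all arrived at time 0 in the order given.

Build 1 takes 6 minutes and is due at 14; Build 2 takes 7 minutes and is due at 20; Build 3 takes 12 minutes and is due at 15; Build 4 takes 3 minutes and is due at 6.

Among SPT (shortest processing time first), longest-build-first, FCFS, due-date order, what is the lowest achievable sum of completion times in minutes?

SPT (increasing processing time): Build 4 Build 1 Build 2 Build 3.
Build 4: 0→3
Build 1: 3→9
Build 2: 9→16
Build 3: 16→28
Sum = 3+9+16+28 = 56.
LPT (decreasing processing time): Build 3 Build 2 Build 1 Build 4.
Build 3: 0→12
Build 2: 12→19
Build 1: 19→25
Build 4: 25→28
Sum = 12+19+25+28 = 84.
FIFO (arrival order): Build 1 Build 2 Build 3 Build 4.
Build 1: 0→6
Build 2: 6→13
Build 3: 13→25
Build 4: 25→28
Sum = 6+13+25+28 = 72.
EDD (increasing due date): Build 4 Build 1 Build 3 Build 2.
Build 4: 0→3
Build 1: 3→9
Build 3: 9→21
Build 2: 21→28
Sum = 3+9+21+28 = 61.
SPT 56, LPT 84, FIFO 72, EDD 61 → minimum 56.

56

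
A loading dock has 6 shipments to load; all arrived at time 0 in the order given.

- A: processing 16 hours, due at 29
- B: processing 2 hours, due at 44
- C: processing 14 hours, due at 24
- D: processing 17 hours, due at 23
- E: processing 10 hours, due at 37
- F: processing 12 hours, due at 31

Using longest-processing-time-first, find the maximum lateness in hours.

LPT (decreasing processing time): D A C F E B.
D: 0→17, due 23, lateness -6
A: 17→33, due 29, lateness 4
C: 33→47, due 24, lateness 23
F: 47→59, due 31, lateness 28
E: 59→69, due 37, lateness 32
B: 69→71, due 44, lateness 27
Maximum = 32.

32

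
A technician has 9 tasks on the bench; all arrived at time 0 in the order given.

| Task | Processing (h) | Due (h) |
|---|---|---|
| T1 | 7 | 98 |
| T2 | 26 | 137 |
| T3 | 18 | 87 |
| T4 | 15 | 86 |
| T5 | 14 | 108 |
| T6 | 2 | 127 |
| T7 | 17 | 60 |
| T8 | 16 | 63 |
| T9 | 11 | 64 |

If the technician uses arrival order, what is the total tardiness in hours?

153

FIFO (arrival order): T1 T2 T3 T4 T5 T6 T7 T8 T9.
T1: 0→7, due 98, tardiness 0
T2: 7→33, due 137, tardiness 0
T3: 33→51, due 87, tardiness 0
T4: 51→66, due 86, tardiness 0
T5: 66→80, due 108, tardiness 0
T6: 80→82, due 127, tardiness 0
T7: 82→99, due 60, tardiness 39
T8: 99→115, due 63, tardiness 52
T9: 115→126, due 64, tardiness 62
Sum = 0+0+0+0+0+0+39+52+62 = 153.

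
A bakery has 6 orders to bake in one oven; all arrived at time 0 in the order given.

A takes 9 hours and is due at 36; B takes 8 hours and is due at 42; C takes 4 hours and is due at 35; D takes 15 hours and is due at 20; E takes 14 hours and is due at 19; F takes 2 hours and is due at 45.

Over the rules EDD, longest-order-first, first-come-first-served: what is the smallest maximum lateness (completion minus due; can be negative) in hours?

EDD (increasing due date): E D C A B F.
E: 0→14, due 19, lateness -5
D: 14→29, due 20, lateness 9
C: 29→33, due 35, lateness -2
A: 33→42, due 36, lateness 6
B: 42→50, due 42, lateness 8
F: 50→52, due 45, lateness 7
Maximum = 9.
LPT (decreasing processing time): D E A B C F.
D: 0→15, due 20, lateness -5
E: 15→29, due 19, lateness 10
A: 29→38, due 36, lateness 2
B: 38→46, due 42, lateness 4
C: 46→50, due 35, lateness 15
F: 50→52, due 45, lateness 7
Maximum = 15.
FIFO (arrival order): A B C D E F.
A: 0→9, due 36, lateness -27
B: 9→17, due 42, lateness -25
C: 17→21, due 35, lateness -14
D: 21→36, due 20, lateness 16
E: 36→50, due 19, lateness 31
F: 50→52, due 45, lateness 7
Maximum = 31.
EDD 9, LPT 15, FIFO 31 → minimum 9.

9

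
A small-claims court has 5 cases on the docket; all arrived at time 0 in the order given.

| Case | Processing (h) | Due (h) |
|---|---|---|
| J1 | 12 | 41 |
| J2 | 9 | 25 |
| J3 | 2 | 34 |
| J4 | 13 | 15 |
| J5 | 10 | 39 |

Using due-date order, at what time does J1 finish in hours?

EDD (increasing due date): J4 J2 J3 J5 J1.
J4: 0→13
J2: 13→22
J3: 22→24
J5: 24→34
J1: 34→46

46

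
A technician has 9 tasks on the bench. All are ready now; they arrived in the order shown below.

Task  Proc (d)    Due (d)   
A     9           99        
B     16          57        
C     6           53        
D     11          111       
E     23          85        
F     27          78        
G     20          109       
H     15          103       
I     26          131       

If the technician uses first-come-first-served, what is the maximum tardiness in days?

24

FIFO (arrival order): A B C D E F G H I.
A: 0→9, due 99, tardiness 0
B: 9→25, due 57, tardiness 0
C: 25→31, due 53, tardiness 0
D: 31→42, due 111, tardiness 0
E: 42→65, due 85, tardiness 0
F: 65→92, due 78, tardiness 14
G: 92→112, due 109, tardiness 3
H: 112→127, due 103, tardiness 24
I: 127→153, due 131, tardiness 22
Maximum = 24.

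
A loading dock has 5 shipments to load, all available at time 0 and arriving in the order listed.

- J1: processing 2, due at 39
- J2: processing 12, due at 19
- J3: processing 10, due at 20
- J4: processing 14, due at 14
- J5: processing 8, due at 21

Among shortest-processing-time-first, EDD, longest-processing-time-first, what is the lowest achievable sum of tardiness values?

45

SPT (increasing processing time): J1 J5 J3 J2 J4.
J1: 0→2, due 39, tardiness 0
J5: 2→10, due 21, tardiness 0
J3: 10→20, due 20, tardiness 0
J2: 20→32, due 19, tardiness 13
J4: 32→46, due 14, tardiness 32
Sum = 0+0+0+13+32 = 45.
EDD (increasing due date): J4 J2 J3 J5 J1.
J4: 0→14, due 14, tardiness 0
J2: 14→26, due 19, tardiness 7
J3: 26→36, due 20, tardiness 16
J5: 36→44, due 21, tardiness 23
J1: 44→46, due 39, tardiness 7
Sum = 0+7+16+23+7 = 53.
LPT (decreasing processing time): J4 J2 J3 J5 J1.
J4: 0→14, due 14, tardiness 0
J2: 14→26, due 19, tardiness 7
J3: 26→36, due 20, tardiness 16
J5: 36→44, due 21, tardiness 23
J1: 44→46, due 39, tardiness 7
Sum = 0+7+16+23+7 = 53.
SPT 45, EDD 53, LPT 53 → minimum 45.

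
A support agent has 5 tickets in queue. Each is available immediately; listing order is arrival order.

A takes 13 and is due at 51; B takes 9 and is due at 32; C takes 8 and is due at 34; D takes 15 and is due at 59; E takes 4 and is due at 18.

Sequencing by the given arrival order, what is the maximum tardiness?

FIFO (arrival order): A B C D E.
A: 0→13, due 51, tardiness 0
B: 13→22, due 32, tardiness 0
C: 22→30, due 34, tardiness 0
D: 30→45, due 59, tardiness 0
E: 45→49, due 18, tardiness 31
Maximum = 31.

31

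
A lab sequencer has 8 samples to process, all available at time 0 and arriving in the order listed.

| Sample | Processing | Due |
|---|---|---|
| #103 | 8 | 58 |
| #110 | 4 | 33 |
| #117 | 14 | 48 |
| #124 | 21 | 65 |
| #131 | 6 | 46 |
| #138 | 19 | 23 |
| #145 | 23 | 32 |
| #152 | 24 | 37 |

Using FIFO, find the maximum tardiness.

FIFO (arrival order): #103 #110 #117 #124 #131 #138 #145 #152.
#103: 0→8, due 58, tardiness 0
#110: 8→12, due 33, tardiness 0
#117: 12→26, due 48, tardiness 0
#124: 26→47, due 65, tardiness 0
#131: 47→53, due 46, tardiness 7
#138: 53→72, due 23, tardiness 49
#145: 72→95, due 32, tardiness 63
#152: 95→119, due 37, tardiness 82
Maximum = 82.

82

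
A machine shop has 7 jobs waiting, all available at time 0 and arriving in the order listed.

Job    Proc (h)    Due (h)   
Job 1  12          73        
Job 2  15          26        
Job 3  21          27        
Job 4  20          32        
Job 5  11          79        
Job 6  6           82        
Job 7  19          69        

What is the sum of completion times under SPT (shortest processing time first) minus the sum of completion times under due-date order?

-125

SPT (increasing processing time): Job 6 Job 5 Job 1 Job 2 Job 7 Job 4 Job 3.
Job 6: 0→6
Job 5: 6→17
Job 1: 17→29
Job 2: 29→44
Job 7: 44→63
Job 4: 63→83
Job 3: 83→104
Sum = 6+17+29+44+63+83+104 = 346.
EDD (increasing due date): Job 2 Job 3 Job 4 Job 7 Job 1 Job 5 Job 6.
Job 2: 0→15
Job 3: 15→36
Job 4: 36→56
Job 7: 56→75
Job 1: 75→87
Job 5: 87→98
Job 6: 98→104
Sum = 15+36+56+75+87+98+104 = 471.
Difference = 346 − 471 = -125.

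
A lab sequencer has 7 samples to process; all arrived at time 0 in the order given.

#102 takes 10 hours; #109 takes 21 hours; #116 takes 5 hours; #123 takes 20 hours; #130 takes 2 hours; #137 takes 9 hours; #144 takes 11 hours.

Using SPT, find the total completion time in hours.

223

SPT (increasing processing time): #130 #116 #137 #102 #144 #123 #109.
#130: 0→2
#116: 2→7
#137: 7→16
#102: 16→26
#144: 26→37
#123: 37→57
#109: 57→78
Sum = 2+7+16+26+37+57+78 = 223.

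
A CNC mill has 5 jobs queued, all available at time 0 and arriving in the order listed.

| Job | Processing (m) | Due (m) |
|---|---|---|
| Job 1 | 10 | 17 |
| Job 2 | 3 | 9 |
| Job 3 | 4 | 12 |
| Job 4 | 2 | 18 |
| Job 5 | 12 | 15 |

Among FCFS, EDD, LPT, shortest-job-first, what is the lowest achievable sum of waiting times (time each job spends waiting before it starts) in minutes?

35

FIFO (arrival order): Job 1 Job 2 Job 3 Job 4 Job 5.
Job 1: waits 0, runs 0→10
Job 2: waits 10, runs 10→13
Job 3: waits 13, runs 13→17
Job 4: waits 17, runs 17→19
Job 5: waits 19, runs 19→31
Sum = 0+10+13+17+19 = 59.
EDD (increasing due date): Job 2 Job 3 Job 5 Job 1 Job 4.
Job 2: waits 0, runs 0→3
Job 3: waits 3, runs 3→7
Job 5: waits 7, runs 7→19
Job 1: waits 19, runs 19→29
Job 4: waits 29, runs 29→31
Sum = 0+3+7+19+29 = 58.
LPT (decreasing processing time): Job 5 Job 1 Job 3 Job 2 Job 4.
Job 5: waits 0, runs 0→12
Job 1: waits 12, runs 12→22
Job 3: waits 22, runs 22→26
Job 2: waits 26, runs 26→29
Job 4: waits 29, runs 29→31
Sum = 0+12+22+26+29 = 89.
SPT (increasing processing time): Job 4 Job 2 Job 3 Job 1 Job 5.
Job 4: waits 0, runs 0→2
Job 2: waits 2, runs 2→5
Job 3: waits 5, runs 5→9
Job 1: waits 9, runs 9→19
Job 5: waits 19, runs 19→31
Sum = 0+2+5+9+19 = 35.
FIFO 59, EDD 58, LPT 89, SPT 35 → minimum 35.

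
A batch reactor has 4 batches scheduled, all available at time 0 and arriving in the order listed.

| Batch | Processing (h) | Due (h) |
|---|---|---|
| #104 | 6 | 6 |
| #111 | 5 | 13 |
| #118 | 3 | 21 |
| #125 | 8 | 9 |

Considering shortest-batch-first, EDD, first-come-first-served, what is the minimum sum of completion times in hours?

SPT (increasing processing time): #118 #111 #104 #125.
#118: 0→3
#111: 3→8
#104: 8→14
#125: 14→22
Sum = 3+8+14+22 = 47.
EDD (increasing due date): #104 #125 #111 #118.
#104: 0→6
#125: 6→14
#111: 14→19
#118: 19→22
Sum = 6+14+19+22 = 61.
FIFO (arrival order): #104 #111 #118 #125.
#104: 0→6
#111: 6→11
#118: 11→14
#125: 14→22
Sum = 6+11+14+22 = 53.
SPT 47, EDD 61, FIFO 53 → minimum 47.

47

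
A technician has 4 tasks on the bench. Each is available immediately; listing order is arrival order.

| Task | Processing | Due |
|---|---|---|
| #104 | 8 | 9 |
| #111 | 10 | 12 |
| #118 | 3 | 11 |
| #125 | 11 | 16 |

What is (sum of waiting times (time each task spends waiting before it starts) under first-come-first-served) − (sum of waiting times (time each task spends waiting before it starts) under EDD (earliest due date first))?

7

FIFO (arrival order): #104 #111 #118 #125.
#104: waits 0, runs 0→8
#111: waits 8, runs 8→18
#118: waits 18, runs 18→21
#125: waits 21, runs 21→32
Sum = 0+8+18+21 = 47.
EDD (increasing due date): #104 #118 #111 #125.
#104: waits 0, runs 0→8
#118: waits 8, runs 8→11
#111: waits 11, runs 11→21
#125: waits 21, runs 21→32
Sum = 0+8+11+21 = 40.
Difference = 47 − 40 = 7.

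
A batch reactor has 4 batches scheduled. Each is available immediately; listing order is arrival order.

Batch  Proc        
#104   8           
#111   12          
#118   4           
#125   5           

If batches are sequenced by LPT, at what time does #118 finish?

LPT (decreasing processing time): #111 #104 #125 #118.
#111: 0→12
#104: 12→20
#125: 20→25
#118: 25→29

29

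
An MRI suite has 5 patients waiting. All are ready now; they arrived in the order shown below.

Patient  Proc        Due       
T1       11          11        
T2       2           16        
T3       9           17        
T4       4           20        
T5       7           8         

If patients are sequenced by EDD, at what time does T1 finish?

18

EDD (increasing due date): T5 T1 T2 T3 T4.
T5: 0→7
T1: 7→18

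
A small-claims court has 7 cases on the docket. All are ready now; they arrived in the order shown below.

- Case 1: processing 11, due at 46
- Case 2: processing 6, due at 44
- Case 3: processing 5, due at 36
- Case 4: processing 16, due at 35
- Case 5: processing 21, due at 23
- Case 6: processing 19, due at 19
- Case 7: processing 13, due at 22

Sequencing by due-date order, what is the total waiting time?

EDD (increasing due date): Case 6 Case 7 Case 5 Case 4 Case 3 Case 2 Case 1.
Case 6: waits 0, runs 0→19
Case 7: waits 19, runs 19→32
Case 5: waits 32, runs 32→53
Case 4: waits 53, runs 53→69
Case 3: waits 69, runs 69→74
Case 2: waits 74, runs 74→80
Case 1: waits 80, runs 80→91
Sum = 0+19+32+53+69+74+80 = 327.

327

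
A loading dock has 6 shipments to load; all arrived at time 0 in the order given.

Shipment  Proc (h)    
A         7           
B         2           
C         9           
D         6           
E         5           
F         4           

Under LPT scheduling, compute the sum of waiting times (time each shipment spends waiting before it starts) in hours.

105

LPT (decreasing processing time): C A D E F B.
C: waits 0, runs 0→9
A: waits 9, runs 9→16
D: waits 16, runs 16→22
E: waits 22, runs 22→27
F: waits 27, runs 27→31
B: waits 31, runs 31→33
Sum = 0+9+16+22+27+31 = 105.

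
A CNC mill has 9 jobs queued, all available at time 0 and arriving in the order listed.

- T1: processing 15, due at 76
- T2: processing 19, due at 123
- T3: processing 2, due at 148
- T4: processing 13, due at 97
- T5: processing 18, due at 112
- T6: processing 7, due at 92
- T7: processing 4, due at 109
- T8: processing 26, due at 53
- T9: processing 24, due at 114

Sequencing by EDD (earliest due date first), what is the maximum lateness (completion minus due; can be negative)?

3

EDD (increasing due date): T8 T1 T6 T4 T7 T5 T9 T2 T3.
T8: 0→26, due 53, lateness -27
T1: 26→41, due 76, lateness -35
T6: 41→48, due 92, lateness -44
T4: 48→61, due 97, lateness -36
T7: 61→65, due 109, lateness -44
T5: 65→83, due 112, lateness -29
T9: 83→107, due 114, lateness -7
T2: 107→126, due 123, lateness 3
T3: 126→128, due 148, lateness -20
Maximum = 3.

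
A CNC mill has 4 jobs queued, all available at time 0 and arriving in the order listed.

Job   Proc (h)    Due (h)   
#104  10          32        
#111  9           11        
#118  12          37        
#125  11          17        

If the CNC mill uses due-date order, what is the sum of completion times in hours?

EDD (increasing due date): #111 #125 #104 #118.
#111: 0→9
#125: 9→20
#104: 20→30
#118: 30→42
Sum = 9+20+30+42 = 101.

101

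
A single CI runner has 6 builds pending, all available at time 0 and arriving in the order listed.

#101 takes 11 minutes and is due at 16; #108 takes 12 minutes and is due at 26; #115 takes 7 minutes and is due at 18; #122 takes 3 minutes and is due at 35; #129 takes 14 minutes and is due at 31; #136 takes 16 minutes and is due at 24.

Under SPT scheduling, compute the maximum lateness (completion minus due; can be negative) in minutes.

39

SPT (increasing processing time): #122 #115 #101 #108 #129 #136.
#122: 0→3, due 35, lateness -32
#115: 3→10, due 18, lateness -8
#101: 10→21, due 16, lateness 5
#108: 21→33, due 26, lateness 7
#129: 33→47, due 31, lateness 16
#136: 47→63, due 24, lateness 39
Maximum = 39.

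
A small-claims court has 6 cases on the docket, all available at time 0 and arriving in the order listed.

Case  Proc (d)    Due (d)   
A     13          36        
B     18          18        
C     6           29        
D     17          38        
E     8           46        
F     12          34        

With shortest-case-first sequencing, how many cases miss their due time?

SPT (increasing processing time): C E F A D B.
C: 0→6, due 29, tardiness 0
E: 6→14, due 46, tardiness 0
F: 14→26, due 34, tardiness 0
A: 26→39, due 36, tardiness 3
D: 39→56, due 38, tardiness 18
B: 56→74, due 18, tardiness 56
Late cases: 3.

3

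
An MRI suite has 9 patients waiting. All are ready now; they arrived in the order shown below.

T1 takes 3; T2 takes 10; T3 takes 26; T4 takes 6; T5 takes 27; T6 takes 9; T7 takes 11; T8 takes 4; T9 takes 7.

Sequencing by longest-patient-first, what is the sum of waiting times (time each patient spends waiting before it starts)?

LPT (decreasing processing time): T5 T3 T7 T2 T6 T9 T4 T8 T1.
T5: waits 0, runs 0→27
T3: waits 27, runs 27→53
T7: waits 53, runs 53→64
T2: waits 64, runs 64→74
T6: waits 74, runs 74→83
T9: waits 83, runs 83→90
T4: waits 90, runs 90→96
T8: waits 96, runs 96→100
T1: waits 100, runs 100→103
Sum = 0+27+53+64+74+83+90+96+100 = 587.

587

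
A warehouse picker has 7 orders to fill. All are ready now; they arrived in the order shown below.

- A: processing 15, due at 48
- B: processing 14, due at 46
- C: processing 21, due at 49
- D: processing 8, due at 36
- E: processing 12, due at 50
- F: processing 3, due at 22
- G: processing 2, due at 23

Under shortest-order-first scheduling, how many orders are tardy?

SPT (increasing processing time): G F D E B A C.
G: 0→2, due 23, tardiness 0
F: 2→5, due 22, tardiness 0
D: 5→13, due 36, tardiness 0
E: 13→25, due 50, tardiness 0
B: 25→39, due 46, tardiness 0
A: 39→54, due 48, tardiness 6
C: 54→75, due 49, tardiness 26
Late orders: 2.

2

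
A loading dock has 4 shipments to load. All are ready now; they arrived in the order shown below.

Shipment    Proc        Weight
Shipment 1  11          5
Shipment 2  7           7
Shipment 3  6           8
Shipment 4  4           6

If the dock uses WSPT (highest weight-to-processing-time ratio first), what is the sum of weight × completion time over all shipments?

WSPT (decreasing weight/processing-time ratio): Shipment 4 Shipment 3 Shipment 2 Shipment 1.
Shipment 4: finishes 4, weight 6, w·C = 24
Shipment 3: finishes 10, weight 8, w·C = 80
Shipment 2: finishes 17, weight 7, w·C = 119
Shipment 1: finishes 28, weight 5, w·C = 140
Sum = 24+80+119+140 = 363.

363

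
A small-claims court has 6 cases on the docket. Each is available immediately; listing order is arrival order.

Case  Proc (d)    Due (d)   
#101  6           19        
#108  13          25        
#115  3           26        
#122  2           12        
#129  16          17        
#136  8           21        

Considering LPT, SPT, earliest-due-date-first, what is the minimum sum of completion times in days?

LPT (decreasing processing time): #129 #108 #136 #101 #115 #122.
#129: 0→16
#108: 16→29
#136: 29→37
#101: 37→43
#115: 43→46
#122: 46→48
Sum = 16+29+37+43+46+48 = 219.
SPT (increasing processing time): #122 #115 #101 #136 #108 #129.
#122: 0→2
#115: 2→5
#101: 5→11
#136: 11→19
#108: 19→32
#129: 32→48
Sum = 2+5+11+19+32+48 = 117.
EDD (increasing due date): #122 #129 #101 #136 #108 #115.
#122: 0→2
#129: 2→18
#101: 18→24
#136: 24→32
#108: 32→45
#115: 45→48
Sum = 2+18+24+32+45+48 = 169.
LPT 219, SPT 117, EDD 169 → minimum 117.

117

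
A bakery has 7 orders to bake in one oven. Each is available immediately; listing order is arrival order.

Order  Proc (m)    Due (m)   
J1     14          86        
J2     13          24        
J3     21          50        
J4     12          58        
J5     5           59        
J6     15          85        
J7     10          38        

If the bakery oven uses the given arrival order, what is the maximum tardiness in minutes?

52

FIFO (arrival order): J1 J2 J3 J4 J5 J6 J7.
J1: 0→14, due 86, tardiness 0
J2: 14→27, due 24, tardiness 3
J3: 27→48, due 50, tardiness 0
J4: 48→60, due 58, tardiness 2
J5: 60→65, due 59, tardiness 6
J6: 65→80, due 85, tardiness 0
J7: 80→90, due 38, tardiness 52
Maximum = 52.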